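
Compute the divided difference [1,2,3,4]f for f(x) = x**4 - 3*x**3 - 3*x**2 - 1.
7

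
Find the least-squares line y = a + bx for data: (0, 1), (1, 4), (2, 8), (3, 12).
a = 7/10, b = 37/10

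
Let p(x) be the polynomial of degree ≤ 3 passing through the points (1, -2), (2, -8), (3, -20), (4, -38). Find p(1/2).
-5/4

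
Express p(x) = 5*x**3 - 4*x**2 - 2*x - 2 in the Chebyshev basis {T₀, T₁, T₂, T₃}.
(-4)T₀ + (7/4)T₁ + (-2)T₂ + (5/4)T₃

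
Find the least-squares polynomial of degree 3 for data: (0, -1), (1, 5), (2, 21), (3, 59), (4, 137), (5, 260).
-52/63 + (824/189)x + (-37/36)x² + (229/108)x³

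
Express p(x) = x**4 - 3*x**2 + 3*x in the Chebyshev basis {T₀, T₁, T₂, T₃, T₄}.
(-9/8)T₀ + (3)T₁ - T₂ + (1/8)T₄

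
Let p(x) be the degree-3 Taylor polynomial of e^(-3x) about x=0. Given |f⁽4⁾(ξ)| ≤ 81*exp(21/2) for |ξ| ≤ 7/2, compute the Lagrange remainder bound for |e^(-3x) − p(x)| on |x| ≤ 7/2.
64827*exp(21/2)/128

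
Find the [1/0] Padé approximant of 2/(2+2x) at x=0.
1 - x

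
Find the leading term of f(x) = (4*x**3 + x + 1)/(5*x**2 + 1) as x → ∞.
4*x/5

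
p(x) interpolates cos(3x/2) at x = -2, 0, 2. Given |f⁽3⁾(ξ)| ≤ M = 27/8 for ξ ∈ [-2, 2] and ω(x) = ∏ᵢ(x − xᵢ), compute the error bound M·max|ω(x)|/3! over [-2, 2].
sqrt(3)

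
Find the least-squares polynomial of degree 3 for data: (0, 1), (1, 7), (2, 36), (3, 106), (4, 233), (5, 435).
64/63 + (-11/189)x + (28/9)x² + (77/27)x³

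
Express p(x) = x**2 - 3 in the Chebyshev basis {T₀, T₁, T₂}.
(-5/2)T₀ + (1/2)T₂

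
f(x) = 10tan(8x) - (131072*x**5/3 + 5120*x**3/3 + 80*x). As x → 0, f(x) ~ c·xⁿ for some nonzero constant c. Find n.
7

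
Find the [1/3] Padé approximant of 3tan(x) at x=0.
3*x/(1 - x**2/3)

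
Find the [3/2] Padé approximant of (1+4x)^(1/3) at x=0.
(448*x**3/405 + 112*x**2/15 + 28*x/5 + 1)/(32*x**2/9 + 64*x/15 + 1)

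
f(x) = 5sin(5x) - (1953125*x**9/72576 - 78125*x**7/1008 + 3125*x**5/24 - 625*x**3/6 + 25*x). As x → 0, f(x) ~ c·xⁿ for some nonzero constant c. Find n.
11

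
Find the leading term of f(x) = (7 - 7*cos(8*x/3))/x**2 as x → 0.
224/9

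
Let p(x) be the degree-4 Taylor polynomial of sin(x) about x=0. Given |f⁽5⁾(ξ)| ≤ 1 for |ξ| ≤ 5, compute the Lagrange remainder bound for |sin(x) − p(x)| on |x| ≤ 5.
625/24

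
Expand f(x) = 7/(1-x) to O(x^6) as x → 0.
7 + 7*x + 7*x**2 + 7*x**3 + 7*x**4 + 7*x**5 + O(x**6)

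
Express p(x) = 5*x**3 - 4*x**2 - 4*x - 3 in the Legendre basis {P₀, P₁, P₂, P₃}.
(-13/3)P₀ - P₁ + (-8/3)P₂ + (2)P₃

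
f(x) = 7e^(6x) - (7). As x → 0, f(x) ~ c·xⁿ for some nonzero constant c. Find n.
1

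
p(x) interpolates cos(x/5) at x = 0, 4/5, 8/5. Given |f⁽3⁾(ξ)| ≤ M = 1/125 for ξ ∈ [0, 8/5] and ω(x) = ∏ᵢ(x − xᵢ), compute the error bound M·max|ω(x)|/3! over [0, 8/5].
64*sqrt(3)/421875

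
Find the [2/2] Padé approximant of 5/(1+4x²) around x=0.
5/(4*x**2 + 1)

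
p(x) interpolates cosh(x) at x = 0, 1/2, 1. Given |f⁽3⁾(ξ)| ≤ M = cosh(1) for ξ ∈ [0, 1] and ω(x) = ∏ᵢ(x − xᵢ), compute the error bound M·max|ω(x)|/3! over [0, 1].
sqrt(3)*cosh(1)/216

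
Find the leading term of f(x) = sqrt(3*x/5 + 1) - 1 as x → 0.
3*x/10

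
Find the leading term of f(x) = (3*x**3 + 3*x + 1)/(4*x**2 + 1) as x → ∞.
3*x/4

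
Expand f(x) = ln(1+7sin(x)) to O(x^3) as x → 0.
7*x - 49*x**2/2 + O(x**3)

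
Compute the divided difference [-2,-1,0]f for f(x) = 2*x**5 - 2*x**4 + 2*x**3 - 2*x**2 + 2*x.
-52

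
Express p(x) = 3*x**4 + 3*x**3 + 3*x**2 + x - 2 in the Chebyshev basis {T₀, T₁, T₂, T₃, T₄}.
(5/8)T₀ + (13/4)T₁ + (3)T₂ + (3/4)T₃ + (3/8)T₄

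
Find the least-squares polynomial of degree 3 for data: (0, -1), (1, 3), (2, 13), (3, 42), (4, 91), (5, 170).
-17/21 + (125/126)x + (79/84)x² + (41/36)x³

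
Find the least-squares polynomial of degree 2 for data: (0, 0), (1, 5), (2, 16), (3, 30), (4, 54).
9/35 + (111/70)x + (41/14)x²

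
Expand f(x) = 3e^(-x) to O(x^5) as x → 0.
3 - 3*x + 3*x**2/2 - x**3/2 + x**4/8 + O(x**5)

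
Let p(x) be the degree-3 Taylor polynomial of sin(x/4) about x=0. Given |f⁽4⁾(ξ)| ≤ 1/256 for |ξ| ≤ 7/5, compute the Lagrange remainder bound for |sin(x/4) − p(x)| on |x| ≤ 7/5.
2401/3840000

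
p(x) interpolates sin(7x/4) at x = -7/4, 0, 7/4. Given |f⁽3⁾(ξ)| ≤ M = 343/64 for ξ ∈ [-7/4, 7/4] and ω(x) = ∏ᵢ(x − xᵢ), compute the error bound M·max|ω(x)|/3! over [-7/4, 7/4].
117649*sqrt(3)/110592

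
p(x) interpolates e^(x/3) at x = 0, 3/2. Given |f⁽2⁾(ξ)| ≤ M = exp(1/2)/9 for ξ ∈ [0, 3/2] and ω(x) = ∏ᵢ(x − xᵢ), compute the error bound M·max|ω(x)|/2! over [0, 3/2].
exp(1/2)/32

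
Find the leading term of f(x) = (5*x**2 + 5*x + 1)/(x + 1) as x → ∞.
5*x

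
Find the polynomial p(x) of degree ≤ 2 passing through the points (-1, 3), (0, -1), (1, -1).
2*x**2 - 2*x - 1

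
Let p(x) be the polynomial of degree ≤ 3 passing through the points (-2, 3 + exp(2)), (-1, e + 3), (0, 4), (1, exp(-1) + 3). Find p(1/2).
(5 + e*(-5*e + exp(2) + 63))*exp(-1)/16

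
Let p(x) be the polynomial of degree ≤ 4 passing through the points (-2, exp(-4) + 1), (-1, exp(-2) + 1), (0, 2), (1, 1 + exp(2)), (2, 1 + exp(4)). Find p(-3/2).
((-5*exp(4) + 58 + 28*exp(2))*exp(4) + 35 + 140*exp(2))*exp(-4)/128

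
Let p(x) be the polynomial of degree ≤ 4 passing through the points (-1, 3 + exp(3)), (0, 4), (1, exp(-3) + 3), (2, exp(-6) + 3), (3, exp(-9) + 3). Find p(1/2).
(-20*exp(3) + 3 + 90*exp(6) + (444 - 5*exp(3))*exp(9))*exp(-9)/128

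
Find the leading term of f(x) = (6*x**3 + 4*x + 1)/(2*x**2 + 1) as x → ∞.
3*x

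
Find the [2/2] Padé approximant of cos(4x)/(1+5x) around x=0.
(-440*x**2/51 + 20*x/51 + 1)/(4*x**2/3 + 275*x/51 + 1)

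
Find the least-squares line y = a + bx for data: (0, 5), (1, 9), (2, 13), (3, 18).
a = 24/5, b = 43/10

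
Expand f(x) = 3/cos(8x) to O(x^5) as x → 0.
3 + 96*x**2 + 2560*x**4 + O(x**5)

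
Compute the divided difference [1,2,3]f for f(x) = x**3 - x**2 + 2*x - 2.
5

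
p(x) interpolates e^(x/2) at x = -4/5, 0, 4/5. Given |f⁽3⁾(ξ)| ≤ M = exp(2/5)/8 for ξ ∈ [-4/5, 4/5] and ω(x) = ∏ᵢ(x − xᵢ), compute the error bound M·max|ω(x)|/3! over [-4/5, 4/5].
8*sqrt(3)*exp(2/5)/3375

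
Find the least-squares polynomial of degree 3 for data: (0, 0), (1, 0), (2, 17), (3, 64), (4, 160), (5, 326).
-19/63 + (29/189)x + (-239/126)x² + (161/54)x³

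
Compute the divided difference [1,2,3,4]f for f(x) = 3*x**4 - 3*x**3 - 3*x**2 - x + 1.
27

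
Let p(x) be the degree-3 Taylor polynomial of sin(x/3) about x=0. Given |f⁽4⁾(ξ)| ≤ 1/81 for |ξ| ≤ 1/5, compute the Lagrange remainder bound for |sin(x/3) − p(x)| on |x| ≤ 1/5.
1/1215000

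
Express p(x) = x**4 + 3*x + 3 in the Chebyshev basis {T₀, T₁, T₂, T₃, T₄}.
(27/8)T₀ + (3)T₁ + (1/2)T₂ + (1/8)T₄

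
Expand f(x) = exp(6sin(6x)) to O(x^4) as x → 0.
1 + 36*x + 648*x**2 + 7560*x**3 + O(x**4)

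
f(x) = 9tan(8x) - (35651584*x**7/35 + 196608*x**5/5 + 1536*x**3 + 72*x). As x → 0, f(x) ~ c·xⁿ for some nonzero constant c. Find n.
9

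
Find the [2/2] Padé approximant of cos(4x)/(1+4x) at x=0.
(-28*x**2/3 + 2*x/3 + 1)/(4*x**2/3 + 14*x/3 + 1)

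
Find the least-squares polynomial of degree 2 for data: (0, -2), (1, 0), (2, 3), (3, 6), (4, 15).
-8/5 + x²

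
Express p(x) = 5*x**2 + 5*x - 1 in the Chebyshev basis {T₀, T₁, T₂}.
(3/2)T₀ + (5)T₁ + (5/2)T₂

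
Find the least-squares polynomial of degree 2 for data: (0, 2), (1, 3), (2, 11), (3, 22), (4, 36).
54/35 + (29/70)x + (29/14)x²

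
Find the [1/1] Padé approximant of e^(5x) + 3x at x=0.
(103*x/16 + 1)/(1 - 25*x/16)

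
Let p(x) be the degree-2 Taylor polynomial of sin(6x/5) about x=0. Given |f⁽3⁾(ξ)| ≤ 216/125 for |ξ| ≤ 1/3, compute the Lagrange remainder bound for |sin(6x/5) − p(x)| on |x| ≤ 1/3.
4/375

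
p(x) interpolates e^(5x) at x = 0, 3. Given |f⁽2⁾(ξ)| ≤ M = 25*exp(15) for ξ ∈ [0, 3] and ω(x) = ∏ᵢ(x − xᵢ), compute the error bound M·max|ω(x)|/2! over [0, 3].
225*exp(15)/8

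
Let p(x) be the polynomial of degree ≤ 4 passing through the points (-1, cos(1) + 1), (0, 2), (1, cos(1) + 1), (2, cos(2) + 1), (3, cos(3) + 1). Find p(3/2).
15*cos(2)/32 - 5*cos(3)/128 + 93*cos(1)/128 + 27/32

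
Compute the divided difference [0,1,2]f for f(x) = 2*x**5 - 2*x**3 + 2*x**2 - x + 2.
26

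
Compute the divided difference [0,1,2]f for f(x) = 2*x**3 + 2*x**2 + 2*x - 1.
8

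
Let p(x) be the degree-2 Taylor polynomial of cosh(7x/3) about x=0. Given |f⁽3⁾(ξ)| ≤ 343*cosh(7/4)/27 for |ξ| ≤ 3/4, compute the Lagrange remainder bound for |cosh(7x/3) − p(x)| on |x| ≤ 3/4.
343*cosh(7/4)/384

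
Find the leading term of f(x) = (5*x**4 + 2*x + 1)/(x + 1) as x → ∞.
5*x**3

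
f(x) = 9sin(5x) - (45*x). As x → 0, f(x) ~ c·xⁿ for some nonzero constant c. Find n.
3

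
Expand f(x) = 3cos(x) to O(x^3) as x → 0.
3 - 3*x**2/2 + O(x**3)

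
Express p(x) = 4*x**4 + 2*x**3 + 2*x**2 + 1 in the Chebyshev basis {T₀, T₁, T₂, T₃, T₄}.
(7/2)T₀ + (3/2)T₁ + (3)T₂ + (1/2)T₃ + (1/2)T₄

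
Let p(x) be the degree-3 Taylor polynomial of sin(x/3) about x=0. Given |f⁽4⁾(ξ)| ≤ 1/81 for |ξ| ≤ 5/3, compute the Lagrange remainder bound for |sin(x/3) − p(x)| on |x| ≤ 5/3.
625/157464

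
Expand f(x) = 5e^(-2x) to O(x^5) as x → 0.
5 - 10*x + 10*x**2 - 20*x**3/3 + 10*x**4/3 + O(x**5)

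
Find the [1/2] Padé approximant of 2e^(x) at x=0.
(2*x/3 + 2)/(x**2/6 - 2*x/3 + 1)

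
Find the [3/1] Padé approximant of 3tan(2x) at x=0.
8*x**3 + 6*x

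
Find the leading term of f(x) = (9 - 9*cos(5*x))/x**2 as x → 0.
225/2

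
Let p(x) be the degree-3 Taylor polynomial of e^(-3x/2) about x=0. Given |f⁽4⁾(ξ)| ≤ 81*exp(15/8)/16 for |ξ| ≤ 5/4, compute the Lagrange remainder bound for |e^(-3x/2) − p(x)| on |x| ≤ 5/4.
16875*exp(15/8)/32768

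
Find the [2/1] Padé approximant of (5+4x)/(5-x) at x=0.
(4*x/5 + 1)/(1 - x/5)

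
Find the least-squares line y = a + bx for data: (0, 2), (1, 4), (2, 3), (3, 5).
a = 23/10, b = 4/5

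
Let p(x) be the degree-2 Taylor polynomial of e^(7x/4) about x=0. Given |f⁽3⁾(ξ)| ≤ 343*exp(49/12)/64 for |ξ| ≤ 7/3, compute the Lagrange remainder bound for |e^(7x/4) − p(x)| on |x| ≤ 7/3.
117649*exp(49/12)/10368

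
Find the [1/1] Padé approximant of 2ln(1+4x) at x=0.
8*x/(2*x + 1)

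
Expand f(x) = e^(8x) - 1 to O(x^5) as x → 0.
8*x + 32*x**2 + 256*x**3/3 + 512*x**4/3 + O(x**5)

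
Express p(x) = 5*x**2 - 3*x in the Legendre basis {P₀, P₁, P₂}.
(5/3)P₀ + (-3)P₁ + (10/3)P₂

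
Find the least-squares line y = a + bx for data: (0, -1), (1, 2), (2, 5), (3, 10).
a = -7/5, b = 18/5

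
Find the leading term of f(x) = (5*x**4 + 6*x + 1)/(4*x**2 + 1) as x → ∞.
5*x**2/4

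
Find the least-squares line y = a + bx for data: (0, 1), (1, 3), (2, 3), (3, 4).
a = 7/5, b = 9/10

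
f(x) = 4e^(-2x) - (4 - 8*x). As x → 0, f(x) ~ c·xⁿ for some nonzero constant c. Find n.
2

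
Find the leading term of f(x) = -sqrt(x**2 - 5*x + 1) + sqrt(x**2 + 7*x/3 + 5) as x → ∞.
11/3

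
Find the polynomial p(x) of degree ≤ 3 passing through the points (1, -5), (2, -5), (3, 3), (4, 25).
x**3 - 2*x**2 - x - 3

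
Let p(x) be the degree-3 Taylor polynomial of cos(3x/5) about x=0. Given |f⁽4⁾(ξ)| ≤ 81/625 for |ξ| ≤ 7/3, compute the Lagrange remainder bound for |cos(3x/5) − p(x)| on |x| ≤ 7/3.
2401/15000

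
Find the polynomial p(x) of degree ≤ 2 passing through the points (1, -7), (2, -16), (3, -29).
-2*x**2 - 3*x - 2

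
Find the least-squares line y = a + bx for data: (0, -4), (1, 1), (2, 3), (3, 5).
a = -31/10, b = 29/10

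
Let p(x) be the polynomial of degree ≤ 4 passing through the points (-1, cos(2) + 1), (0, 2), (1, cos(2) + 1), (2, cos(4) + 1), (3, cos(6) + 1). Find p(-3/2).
-73/32 + 693*cos(2)/128 + 35*cos(6)/128 - 45*cos(4)/32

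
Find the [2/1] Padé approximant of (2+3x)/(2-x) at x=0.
(3*x/2 + 1)/(1 - x/2)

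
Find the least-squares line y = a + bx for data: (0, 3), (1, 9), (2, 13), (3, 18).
a = 17/5, b = 49/10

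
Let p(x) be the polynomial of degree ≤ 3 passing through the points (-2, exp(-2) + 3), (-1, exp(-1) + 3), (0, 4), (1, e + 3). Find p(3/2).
(-5 + 21*e + (13 + 35*e)*exp(2))*exp(-2)/16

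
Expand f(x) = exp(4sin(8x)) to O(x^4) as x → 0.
1 + 32*x + 512*x**2 + 5120*x**3 + O(x**4)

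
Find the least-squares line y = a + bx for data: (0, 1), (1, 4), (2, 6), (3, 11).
a = 7/10, b = 16/5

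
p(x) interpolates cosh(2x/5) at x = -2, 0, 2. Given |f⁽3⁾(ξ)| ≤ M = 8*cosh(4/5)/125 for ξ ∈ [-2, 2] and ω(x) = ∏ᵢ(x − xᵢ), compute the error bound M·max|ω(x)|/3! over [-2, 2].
64*sqrt(3)*cosh(4/5)/3375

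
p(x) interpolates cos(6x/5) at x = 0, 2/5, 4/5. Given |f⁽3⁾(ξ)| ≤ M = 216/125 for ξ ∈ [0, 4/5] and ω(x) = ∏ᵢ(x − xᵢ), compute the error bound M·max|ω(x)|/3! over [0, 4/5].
64*sqrt(3)/15625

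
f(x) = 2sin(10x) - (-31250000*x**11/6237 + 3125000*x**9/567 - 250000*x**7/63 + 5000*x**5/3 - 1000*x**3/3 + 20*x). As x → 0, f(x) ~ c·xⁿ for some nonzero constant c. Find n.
13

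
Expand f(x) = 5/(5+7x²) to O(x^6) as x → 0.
1 - 7*x**2/5 + 49*x**4/25 + O(x**6)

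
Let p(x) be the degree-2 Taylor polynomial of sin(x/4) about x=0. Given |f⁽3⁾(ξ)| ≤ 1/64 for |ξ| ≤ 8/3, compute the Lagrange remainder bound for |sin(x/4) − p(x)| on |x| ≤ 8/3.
4/81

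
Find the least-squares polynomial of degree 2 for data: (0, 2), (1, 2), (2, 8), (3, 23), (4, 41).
64/35 + (-207/70)x + (45/14)x²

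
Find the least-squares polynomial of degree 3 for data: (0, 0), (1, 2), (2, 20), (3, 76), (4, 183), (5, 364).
5/126 + (-641/756)x + (-32/63)x² + (329/108)x³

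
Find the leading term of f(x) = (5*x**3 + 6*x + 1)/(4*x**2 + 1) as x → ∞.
5*x/4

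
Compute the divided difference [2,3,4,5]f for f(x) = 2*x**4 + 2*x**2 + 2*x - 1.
28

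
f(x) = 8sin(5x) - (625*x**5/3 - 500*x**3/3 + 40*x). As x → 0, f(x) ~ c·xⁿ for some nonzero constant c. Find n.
7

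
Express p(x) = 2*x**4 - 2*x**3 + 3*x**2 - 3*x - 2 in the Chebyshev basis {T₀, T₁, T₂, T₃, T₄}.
(1/4)T₀ + (-9/2)T₁ + (5/2)T₂ + (-1/2)T₃ + (1/4)T₄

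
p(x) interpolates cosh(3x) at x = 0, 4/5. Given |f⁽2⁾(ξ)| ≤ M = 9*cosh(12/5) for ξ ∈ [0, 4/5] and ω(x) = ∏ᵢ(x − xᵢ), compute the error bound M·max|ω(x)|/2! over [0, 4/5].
18*cosh(12/5)/25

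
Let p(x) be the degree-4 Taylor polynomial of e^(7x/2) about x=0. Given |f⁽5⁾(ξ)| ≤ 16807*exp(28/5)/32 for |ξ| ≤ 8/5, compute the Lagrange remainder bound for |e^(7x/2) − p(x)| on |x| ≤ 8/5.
2151296*exp(28/5)/46875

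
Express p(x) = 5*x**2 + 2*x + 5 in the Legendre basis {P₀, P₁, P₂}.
(20/3)P₀ + (2)P₁ + (10/3)P₂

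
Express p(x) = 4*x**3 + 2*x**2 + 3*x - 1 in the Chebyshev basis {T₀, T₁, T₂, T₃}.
(6)T₁ + T₂ + T₃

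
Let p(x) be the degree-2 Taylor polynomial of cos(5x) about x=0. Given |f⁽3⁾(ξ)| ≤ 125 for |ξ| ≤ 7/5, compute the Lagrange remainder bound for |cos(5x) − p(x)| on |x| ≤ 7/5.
343/6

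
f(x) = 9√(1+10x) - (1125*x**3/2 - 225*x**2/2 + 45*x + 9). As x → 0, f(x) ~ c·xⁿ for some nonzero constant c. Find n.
4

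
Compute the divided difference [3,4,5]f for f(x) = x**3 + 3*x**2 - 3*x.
15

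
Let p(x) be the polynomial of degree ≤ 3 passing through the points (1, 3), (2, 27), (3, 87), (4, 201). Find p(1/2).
-9/8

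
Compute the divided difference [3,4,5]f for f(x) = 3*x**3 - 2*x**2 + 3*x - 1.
34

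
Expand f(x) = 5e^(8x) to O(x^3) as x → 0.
5 + 40*x + 160*x**2 + O(x**3)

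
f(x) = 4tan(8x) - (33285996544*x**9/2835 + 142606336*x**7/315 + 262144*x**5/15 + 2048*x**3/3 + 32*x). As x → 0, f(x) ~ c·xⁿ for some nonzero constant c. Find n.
11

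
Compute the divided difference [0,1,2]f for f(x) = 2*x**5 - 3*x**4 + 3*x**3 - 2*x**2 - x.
16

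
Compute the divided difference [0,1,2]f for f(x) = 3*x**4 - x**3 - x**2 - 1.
17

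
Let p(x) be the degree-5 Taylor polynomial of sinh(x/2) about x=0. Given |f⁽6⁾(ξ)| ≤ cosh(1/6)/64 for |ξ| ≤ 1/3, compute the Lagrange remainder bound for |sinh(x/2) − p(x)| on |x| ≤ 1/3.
cosh(1/6)/33592320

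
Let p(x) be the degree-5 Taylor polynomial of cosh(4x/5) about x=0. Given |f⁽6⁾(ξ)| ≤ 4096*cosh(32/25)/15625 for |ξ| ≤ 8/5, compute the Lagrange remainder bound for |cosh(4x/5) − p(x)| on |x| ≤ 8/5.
67108864*cosh(32/25)/10986328125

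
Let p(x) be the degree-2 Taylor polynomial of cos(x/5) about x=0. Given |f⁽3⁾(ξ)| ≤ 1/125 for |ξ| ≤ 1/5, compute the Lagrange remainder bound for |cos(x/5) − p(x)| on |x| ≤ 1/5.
1/93750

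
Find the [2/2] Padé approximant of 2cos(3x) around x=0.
(2 - 15*x**2/2)/(3*x**2/4 + 1)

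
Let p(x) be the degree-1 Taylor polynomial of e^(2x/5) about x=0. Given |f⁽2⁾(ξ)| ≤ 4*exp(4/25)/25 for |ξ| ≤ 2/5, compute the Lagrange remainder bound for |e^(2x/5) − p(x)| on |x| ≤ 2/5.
8*exp(4/25)/625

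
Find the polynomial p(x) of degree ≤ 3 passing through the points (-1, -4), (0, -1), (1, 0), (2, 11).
2*x**3 - x**2 - 1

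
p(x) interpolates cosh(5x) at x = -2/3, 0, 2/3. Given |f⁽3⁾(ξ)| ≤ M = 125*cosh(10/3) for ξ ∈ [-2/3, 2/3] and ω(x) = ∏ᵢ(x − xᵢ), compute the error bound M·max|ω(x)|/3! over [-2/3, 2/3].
1000*sqrt(3)*cosh(10/3)/729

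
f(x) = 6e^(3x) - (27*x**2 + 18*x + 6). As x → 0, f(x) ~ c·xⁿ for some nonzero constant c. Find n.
3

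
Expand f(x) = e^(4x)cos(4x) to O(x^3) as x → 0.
1 + 4*x + O(x**3)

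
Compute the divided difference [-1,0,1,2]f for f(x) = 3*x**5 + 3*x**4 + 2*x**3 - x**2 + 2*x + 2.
23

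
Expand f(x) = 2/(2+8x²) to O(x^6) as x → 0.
1 - 4*x**2 + 16*x**4 + O(x**6)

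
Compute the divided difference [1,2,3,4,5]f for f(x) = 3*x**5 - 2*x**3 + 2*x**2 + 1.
45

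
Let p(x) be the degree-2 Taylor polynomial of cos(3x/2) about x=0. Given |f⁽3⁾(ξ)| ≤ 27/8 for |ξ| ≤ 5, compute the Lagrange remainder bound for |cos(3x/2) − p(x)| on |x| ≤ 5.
1125/16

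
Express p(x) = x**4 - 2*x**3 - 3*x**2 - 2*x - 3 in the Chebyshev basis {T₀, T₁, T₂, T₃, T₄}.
(-33/8)T₀ + (-7/2)T₁ - T₂ + (-1/2)T₃ + (1/8)T₄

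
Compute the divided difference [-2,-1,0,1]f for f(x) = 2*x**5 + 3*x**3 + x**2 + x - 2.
13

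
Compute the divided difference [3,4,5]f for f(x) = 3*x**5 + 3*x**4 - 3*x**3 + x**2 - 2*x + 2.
2236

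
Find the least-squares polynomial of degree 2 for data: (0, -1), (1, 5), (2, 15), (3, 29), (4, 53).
-17/35 + (62/35)x + (20/7)x²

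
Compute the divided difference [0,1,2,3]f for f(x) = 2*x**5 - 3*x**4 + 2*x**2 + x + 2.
32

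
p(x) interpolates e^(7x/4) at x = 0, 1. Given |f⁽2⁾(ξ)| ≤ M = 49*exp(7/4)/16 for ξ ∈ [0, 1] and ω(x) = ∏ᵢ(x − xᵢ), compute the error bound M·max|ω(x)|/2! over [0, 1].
49*exp(7/4)/128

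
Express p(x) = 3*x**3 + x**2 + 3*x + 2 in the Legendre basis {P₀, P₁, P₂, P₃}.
(7/3)P₀ + (24/5)P₁ + (2/3)P₂ + (6/5)P₃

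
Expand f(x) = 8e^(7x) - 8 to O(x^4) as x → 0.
56*x + 196*x**2 + 1372*x**3/3 + O(x**4)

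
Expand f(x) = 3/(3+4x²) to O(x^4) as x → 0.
1 - 4*x**2/3 + O(x**4)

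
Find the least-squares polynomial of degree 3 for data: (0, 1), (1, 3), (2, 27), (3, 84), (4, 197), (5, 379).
53/63 + (-250/189)x + (83/63)x² + (76/27)x³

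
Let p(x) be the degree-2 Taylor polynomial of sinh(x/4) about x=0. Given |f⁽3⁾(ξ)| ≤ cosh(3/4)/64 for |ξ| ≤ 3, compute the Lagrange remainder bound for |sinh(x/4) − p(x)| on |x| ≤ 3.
9*cosh(3/4)/128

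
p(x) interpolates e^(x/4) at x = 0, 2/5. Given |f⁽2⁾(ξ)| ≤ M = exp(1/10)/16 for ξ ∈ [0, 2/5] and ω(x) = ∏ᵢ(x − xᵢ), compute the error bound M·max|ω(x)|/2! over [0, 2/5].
exp(1/10)/800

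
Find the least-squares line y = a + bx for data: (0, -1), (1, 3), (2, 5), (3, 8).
a = -3/5, b = 29/10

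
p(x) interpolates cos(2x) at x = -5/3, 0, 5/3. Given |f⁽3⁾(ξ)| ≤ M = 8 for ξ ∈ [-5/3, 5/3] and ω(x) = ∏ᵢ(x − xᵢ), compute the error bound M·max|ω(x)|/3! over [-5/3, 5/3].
1000*sqrt(3)/729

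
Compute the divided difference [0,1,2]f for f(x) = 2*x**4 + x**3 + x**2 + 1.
18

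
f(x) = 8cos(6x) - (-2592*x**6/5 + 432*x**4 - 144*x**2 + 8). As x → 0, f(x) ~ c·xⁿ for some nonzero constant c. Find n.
8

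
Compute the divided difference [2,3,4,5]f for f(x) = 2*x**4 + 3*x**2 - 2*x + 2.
28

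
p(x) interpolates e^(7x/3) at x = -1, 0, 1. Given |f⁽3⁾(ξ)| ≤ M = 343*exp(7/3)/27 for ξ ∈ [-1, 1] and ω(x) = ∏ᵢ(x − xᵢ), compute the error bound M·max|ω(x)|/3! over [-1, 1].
343*sqrt(3)*exp(7/3)/729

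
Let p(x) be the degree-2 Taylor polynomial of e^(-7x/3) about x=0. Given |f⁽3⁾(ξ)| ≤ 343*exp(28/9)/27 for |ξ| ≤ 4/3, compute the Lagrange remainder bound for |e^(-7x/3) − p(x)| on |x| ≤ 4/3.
10976*exp(28/9)/2187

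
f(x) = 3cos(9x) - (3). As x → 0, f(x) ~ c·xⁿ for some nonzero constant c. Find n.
2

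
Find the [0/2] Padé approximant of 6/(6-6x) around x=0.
1/(1 - x)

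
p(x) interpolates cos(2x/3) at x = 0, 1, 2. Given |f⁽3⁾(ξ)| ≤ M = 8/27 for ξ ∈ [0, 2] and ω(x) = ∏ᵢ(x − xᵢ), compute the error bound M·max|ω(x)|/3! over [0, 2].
8*sqrt(3)/729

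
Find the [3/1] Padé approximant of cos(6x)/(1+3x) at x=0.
(18*x**3 - 12*x**2 - 2*x + 1)/(x + 1)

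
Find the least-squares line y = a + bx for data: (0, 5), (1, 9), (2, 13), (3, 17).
a = 5, b = 4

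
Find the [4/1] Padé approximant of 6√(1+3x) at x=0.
(729*x**4/320 - 81*x**3/20 + 243*x**2/20 + 108*x/5 + 6)/(21*x/10 + 1)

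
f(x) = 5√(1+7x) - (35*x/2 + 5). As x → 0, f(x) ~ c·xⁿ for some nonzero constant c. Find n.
2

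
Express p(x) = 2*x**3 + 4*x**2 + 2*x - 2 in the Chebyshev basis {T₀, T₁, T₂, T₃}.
(7/2)T₁ + (2)T₂ + (1/2)T₃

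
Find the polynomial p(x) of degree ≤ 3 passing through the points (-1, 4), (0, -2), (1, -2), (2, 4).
3*x**2 - 3*x - 2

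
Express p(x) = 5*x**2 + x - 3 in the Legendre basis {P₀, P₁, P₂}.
(-4/3)P₀ + P₁ + (10/3)P₂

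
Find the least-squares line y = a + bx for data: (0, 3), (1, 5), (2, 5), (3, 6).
a = 17/5, b = 9/10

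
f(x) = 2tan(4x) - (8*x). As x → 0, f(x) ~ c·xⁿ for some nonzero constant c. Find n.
3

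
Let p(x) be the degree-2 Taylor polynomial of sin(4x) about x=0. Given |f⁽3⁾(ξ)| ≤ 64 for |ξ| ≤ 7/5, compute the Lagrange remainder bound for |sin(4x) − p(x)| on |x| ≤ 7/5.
10976/375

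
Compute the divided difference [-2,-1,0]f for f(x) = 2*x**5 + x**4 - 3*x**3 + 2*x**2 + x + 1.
-12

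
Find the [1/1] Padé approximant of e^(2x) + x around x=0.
(7*x/3 + 1)/(1 - 2*x/3)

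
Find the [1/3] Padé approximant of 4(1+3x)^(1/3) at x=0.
(10*x + 4)/(x**3/3 - x**2/2 + 3*x/2 + 1)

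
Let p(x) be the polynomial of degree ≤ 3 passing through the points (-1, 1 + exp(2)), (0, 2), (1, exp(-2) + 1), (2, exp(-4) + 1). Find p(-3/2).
(-5 + 21*exp(2) + (-19 + 35*exp(2))*exp(4))*exp(-4)/16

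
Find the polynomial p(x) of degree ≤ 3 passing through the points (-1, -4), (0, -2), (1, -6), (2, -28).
-2*x**3 - 3*x**2 + x - 2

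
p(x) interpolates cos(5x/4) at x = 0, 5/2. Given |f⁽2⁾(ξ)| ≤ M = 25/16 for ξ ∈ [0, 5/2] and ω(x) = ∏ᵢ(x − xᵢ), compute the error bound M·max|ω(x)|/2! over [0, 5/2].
625/512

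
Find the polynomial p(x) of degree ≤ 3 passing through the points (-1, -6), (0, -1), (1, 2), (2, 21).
3*x**3 - x**2 + x - 1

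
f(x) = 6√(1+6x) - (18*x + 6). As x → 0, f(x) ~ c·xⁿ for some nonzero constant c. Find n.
2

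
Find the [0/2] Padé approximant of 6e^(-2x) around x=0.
6/(2*x**2 + 2*x + 1)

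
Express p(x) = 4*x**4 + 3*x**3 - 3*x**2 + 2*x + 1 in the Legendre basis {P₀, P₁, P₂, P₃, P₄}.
(4/5)P₀ + (19/5)P₁ + (2/7)P₂ + (6/5)P₃ + (32/35)P₄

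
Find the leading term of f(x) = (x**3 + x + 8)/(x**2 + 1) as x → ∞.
x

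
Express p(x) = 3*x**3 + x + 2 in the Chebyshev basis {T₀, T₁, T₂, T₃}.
(2)T₀ + (13/4)T₁ + (3/4)T₃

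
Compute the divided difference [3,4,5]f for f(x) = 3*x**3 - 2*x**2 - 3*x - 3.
34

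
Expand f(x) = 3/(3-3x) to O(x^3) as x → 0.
1 + x + x**2 + O(x**3)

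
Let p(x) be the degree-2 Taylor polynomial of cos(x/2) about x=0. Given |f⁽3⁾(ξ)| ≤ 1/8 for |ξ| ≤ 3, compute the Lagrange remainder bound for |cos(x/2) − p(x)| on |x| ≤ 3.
9/16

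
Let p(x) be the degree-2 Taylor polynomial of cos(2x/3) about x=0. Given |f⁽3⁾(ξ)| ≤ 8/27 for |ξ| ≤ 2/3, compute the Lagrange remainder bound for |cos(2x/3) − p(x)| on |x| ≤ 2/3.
32/2187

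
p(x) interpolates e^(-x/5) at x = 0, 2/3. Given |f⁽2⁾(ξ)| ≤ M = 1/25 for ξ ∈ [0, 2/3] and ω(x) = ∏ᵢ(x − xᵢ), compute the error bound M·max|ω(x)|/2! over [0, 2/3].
1/450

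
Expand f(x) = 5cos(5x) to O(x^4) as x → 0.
5 - 125*x**2/2 + O(x**4)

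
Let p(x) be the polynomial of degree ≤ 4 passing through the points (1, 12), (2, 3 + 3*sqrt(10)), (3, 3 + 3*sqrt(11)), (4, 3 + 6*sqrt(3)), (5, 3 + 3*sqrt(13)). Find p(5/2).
-15*sqrt(3)/16 + 9*sqrt(13)/128 + 339/128 + 45*sqrt(10)/32 + 135*sqrt(11)/64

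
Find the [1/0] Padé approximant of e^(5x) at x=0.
5*x + 1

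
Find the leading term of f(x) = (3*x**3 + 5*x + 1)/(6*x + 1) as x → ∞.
x**2/2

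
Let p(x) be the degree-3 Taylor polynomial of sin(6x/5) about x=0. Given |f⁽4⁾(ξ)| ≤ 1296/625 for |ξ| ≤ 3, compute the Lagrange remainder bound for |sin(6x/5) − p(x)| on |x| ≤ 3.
4374/625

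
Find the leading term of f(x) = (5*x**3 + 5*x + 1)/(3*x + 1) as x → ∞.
5*x**2/3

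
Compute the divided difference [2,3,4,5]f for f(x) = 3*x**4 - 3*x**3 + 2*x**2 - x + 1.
39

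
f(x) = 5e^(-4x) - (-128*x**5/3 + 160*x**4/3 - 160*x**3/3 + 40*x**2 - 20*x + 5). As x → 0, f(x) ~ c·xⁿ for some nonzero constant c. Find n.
6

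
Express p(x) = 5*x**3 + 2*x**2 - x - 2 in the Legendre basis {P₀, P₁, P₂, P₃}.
(-4/3)P₀ + (2)P₁ + (4/3)P₂ + (2)P₃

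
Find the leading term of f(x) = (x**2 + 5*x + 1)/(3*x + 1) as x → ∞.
x/3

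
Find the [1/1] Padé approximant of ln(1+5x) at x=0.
5*x/(5*x/2 + 1)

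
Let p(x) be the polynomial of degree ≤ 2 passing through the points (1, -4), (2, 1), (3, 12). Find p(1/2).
-17/4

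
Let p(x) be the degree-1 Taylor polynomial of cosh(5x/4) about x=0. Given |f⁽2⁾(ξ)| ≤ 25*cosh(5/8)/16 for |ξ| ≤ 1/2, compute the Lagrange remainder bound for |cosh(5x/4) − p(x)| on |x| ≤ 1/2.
25*cosh(5/8)/128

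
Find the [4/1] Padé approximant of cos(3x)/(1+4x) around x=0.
(27*x**4/8 - 9*x**2/2 + 1)/(4*x + 1)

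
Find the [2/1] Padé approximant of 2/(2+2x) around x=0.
1/(x + 1)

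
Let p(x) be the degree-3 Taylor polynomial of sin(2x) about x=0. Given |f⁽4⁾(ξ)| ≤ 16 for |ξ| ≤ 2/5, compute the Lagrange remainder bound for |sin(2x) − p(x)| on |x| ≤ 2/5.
32/1875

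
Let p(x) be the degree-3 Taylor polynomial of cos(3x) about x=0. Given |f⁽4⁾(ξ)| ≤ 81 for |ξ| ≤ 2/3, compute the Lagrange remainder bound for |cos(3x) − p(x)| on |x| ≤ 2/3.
2/3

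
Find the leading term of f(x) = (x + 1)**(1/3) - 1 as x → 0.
x/3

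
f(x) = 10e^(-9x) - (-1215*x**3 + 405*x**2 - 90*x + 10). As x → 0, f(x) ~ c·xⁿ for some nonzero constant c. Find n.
4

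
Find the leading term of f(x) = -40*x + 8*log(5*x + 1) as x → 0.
-100*x**2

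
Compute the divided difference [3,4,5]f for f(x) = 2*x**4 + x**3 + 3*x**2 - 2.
209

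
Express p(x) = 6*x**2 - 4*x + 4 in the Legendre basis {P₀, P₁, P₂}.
(6)P₀ + (-4)P₁ + (4)P₂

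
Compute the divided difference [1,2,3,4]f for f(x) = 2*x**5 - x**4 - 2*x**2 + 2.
120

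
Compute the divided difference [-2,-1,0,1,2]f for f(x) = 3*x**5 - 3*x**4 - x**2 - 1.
-3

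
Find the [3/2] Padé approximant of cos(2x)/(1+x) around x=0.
(4*x**3/3 - 4*x**2/3 - x + 1)/(1 - x**2/3)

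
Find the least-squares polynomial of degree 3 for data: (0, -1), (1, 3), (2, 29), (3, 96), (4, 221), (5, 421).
-58/63 + (-713/378)x + (331/126)x² + (79/27)x³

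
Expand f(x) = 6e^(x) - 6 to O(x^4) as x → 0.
6*x + 3*x**2 + x**3 + O(x**4)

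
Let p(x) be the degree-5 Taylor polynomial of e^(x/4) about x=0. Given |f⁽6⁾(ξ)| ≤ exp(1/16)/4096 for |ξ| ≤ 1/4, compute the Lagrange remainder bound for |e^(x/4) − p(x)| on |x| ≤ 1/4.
exp(1/16)/12079595520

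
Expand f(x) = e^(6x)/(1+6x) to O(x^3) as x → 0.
1 + 18*x**2 + O(x**3)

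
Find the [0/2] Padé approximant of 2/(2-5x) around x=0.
1/(1 - 5*x/2)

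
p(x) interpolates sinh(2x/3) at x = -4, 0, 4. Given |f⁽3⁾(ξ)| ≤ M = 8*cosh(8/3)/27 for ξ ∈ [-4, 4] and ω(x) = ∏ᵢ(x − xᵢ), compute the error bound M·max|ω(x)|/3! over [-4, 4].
512*sqrt(3)*cosh(8/3)/729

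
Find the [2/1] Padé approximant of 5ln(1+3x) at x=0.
15*x*(x + 2)/(2*(2*x + 1))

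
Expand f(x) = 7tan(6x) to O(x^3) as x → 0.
42*x + O(x**3)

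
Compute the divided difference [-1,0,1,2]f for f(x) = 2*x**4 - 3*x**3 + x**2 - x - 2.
1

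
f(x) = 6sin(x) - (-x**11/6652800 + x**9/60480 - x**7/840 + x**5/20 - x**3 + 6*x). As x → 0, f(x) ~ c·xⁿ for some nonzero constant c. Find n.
13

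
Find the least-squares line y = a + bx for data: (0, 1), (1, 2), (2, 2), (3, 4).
a = 9/10, b = 9/10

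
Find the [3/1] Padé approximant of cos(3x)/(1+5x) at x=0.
(27*x**3/40 - 765*x**2/164 + 27*x/820 + 1)/(4127*x/820 + 1)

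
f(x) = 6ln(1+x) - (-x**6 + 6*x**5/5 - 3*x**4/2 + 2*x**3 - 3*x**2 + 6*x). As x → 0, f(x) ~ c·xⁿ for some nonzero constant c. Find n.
7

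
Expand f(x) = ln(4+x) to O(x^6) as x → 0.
log(4) + x/4 - x**2/32 + x**3/192 - x**4/1024 + x**5/5120 + O(x**6)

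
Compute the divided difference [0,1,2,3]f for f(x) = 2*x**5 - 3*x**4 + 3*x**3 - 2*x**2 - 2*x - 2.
35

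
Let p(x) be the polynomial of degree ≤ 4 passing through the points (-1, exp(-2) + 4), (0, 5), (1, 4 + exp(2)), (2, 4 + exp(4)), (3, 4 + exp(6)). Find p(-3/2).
(315 + (-180*exp(4) + 92 + 378*exp(2) + 35*exp(6))*exp(2))*exp(-2)/128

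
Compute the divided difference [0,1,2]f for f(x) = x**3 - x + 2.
3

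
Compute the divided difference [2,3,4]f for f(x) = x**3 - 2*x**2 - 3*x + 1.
7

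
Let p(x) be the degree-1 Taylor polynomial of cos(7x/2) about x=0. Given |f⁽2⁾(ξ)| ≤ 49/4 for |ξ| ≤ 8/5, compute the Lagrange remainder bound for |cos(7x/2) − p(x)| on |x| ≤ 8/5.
392/25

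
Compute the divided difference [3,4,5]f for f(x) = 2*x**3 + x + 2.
24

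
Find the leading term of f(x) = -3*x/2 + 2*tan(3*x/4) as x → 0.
9*x**3/32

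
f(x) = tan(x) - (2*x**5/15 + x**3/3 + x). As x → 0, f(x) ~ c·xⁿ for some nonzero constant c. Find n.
7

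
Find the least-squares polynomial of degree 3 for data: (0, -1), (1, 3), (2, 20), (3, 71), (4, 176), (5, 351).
-5/6 + (647/252)x + (-101/42)x² + (115/36)x³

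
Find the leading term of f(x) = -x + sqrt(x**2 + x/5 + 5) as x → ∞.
1/10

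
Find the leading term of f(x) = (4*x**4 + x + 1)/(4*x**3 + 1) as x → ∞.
x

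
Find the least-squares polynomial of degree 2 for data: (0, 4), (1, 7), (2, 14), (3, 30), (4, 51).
148/35 + (-81/70)x + (45/14)x²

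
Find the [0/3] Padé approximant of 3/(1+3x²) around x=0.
3/(3*x**2 + 1)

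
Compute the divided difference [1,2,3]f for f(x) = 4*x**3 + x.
24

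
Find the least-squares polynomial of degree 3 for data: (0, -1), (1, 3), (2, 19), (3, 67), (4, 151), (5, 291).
-55/63 + (38/189)x + (8/9)x² + (58/27)x³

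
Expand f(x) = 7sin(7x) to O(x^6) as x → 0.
49*x - 2401*x**3/6 + 117649*x**5/120 + O(x**6)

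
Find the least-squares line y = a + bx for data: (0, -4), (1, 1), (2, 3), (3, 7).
a = -7/2, b = 7/2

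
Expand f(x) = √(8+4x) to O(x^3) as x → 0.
2*sqrt(2) + sqrt(2)*x/2 - sqrt(2)*x**2/16 + O(x**3)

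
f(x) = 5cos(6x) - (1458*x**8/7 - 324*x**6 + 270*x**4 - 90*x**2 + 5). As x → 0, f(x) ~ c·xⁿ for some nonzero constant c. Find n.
10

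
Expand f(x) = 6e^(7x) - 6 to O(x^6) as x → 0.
42*x + 147*x**2 + 343*x**3 + 2401*x**4/4 + 16807*x**5/20 + O(x**6)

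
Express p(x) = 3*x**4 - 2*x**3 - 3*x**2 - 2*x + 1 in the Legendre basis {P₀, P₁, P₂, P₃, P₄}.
(3/5)P₀ + (-16/5)P₁ + (-2/7)P₂ + (-4/5)P₃ + (24/35)P₄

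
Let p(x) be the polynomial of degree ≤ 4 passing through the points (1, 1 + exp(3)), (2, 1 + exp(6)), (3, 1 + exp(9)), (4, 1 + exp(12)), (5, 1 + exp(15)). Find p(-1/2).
-385*exp(12)/32 - 693*exp(6)/32 + 1 + 1155*exp(3)/128 + 1485*exp(9)/64 + 315*exp(15)/128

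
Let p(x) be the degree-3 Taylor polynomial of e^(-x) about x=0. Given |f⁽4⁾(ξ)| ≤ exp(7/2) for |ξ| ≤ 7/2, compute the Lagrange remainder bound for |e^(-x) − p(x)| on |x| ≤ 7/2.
2401*exp(7/2)/384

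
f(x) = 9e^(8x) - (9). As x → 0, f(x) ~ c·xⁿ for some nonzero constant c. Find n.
1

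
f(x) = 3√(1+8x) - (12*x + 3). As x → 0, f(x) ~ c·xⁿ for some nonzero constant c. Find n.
2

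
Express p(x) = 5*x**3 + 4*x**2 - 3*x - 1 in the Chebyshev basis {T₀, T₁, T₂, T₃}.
T₀ + (3/4)T₁ + (2)T₂ + (5/4)T₃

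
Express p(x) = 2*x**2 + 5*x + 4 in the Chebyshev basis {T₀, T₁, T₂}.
(5)T₀ + (5)T₁ + T₂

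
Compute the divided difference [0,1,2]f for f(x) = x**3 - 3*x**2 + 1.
0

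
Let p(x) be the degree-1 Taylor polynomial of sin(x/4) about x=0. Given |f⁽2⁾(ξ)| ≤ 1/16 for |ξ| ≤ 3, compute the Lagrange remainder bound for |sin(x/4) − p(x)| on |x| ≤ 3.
9/32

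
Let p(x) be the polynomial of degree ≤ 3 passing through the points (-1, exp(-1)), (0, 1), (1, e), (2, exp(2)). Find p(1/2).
(-1 + e*(-exp(2) + 9 + 9*e))*exp(-1)/16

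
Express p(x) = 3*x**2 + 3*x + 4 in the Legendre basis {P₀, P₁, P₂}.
(5)P₀ + (3)P₁ + (2)P₂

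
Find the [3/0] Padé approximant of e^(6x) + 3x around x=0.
36*x**3 + 18*x**2 + 9*x + 1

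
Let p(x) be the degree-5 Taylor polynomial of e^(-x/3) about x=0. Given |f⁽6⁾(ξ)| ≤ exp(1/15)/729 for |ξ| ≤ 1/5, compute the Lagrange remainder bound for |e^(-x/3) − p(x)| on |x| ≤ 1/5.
exp(1/15)/8201250000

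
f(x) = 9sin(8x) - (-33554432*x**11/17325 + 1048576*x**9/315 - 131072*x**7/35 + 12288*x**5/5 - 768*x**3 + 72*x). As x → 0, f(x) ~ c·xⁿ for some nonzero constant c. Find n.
13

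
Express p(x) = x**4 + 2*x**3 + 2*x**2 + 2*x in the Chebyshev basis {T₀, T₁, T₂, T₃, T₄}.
(11/8)T₀ + (7/2)T₁ + (3/2)T₂ + (1/2)T₃ + (1/8)T₄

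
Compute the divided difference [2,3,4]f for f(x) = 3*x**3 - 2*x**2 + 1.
25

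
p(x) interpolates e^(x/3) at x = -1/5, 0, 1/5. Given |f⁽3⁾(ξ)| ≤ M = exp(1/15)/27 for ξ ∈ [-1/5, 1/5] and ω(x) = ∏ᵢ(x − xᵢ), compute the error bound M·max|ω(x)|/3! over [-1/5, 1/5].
sqrt(3)*exp(1/15)/91125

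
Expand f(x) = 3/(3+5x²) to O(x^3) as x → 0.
1 - 5*x**2/3 + O(x**3)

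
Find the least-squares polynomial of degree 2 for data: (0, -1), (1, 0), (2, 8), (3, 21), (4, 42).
-34/35 + (-151/70)x + (45/14)x²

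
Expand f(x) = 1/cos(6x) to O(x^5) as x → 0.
1 + 18*x**2 + 270*x**4 + O(x**5)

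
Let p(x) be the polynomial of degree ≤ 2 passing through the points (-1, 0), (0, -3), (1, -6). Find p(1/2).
-9/2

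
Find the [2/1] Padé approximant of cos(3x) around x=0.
1 - 9*x**2/2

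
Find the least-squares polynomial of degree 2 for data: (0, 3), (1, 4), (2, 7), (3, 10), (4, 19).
23/7 + (-27/35)x + (8/7)x²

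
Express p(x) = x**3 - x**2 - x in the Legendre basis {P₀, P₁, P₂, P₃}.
(-1/3)P₀ + (-2/5)P₁ + (-2/3)P₂ + (2/5)P₃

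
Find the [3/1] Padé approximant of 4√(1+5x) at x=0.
(-125*x**3/16 + 75*x**2/4 + 45*x/2 + 4)/(25*x/8 + 1)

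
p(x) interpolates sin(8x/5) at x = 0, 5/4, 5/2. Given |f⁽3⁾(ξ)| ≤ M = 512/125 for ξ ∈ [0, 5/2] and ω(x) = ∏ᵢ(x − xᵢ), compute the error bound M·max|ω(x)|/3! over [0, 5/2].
8*sqrt(3)/27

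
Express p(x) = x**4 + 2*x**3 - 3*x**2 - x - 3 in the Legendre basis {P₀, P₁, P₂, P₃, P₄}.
(-19/5)P₀ + (1/5)P₁ + (-10/7)P₂ + (4/5)P₃ + (8/35)P₄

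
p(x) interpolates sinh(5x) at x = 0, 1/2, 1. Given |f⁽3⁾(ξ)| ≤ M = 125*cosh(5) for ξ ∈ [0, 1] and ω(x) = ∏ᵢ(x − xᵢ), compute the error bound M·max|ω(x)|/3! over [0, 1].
125*sqrt(3)*cosh(5)/216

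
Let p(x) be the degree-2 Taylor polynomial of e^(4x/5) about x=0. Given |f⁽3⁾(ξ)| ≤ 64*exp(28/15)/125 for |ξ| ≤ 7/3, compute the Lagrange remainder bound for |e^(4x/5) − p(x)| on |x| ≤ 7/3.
10976*exp(28/15)/10125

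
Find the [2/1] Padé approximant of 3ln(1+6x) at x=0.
18*x*(x + 1)/(4*x + 1)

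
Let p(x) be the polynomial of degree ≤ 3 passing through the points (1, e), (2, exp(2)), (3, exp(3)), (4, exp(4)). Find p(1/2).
e*(-5*exp(3) - 35*e + 35 + 21*exp(2))/16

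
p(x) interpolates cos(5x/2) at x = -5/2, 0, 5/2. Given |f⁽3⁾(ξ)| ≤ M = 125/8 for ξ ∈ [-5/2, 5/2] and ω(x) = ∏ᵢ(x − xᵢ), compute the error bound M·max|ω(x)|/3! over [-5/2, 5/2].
15625*sqrt(3)/1728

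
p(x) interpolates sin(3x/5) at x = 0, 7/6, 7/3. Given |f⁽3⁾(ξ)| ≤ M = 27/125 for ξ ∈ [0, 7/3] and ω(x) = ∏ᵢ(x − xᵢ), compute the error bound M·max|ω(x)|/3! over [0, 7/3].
343*sqrt(3)/27000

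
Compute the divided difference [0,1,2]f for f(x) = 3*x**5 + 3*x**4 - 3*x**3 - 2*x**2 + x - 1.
55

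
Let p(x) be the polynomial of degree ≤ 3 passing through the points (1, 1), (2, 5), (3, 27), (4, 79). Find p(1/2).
2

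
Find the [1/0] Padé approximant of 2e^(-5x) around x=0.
2 - 10*x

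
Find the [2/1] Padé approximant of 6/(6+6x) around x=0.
1/(x + 1)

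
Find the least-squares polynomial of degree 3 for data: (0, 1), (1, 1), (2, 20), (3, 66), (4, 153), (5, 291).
8/9 + (-850/189)x + (397/126)x² + (101/54)x³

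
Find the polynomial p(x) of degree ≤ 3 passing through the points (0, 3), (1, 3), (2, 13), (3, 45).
2*x**3 - x**2 - x + 3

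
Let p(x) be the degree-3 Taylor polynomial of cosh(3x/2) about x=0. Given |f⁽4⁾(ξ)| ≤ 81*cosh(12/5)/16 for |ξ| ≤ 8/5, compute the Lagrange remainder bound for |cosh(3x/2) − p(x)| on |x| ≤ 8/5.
864*cosh(12/5)/625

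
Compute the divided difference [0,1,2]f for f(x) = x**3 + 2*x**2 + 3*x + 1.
5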